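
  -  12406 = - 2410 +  - 9996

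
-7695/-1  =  7695/1 = 7695.00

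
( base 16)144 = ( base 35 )99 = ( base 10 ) 324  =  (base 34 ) 9i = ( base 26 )cc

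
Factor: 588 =2^2*3^1*7^2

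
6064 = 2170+3894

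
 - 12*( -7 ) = 84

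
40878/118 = 346  +  25/59 = 346.42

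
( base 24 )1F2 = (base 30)118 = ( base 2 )1110101010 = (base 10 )938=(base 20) 26i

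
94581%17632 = 6421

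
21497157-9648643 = 11848514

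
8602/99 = 86+8/9   =  86.89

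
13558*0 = 0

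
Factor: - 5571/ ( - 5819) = 3^2*11^( - 1) * 23^( - 2)*619^1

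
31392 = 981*32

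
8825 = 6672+2153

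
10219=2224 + 7995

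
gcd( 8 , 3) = 1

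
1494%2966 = 1494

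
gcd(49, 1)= 1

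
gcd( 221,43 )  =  1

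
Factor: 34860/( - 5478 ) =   -  2^1*5^1*7^1*11^(  -  1) = - 70/11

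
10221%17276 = 10221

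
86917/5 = 86917/5 = 17383.40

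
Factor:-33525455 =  - 5^1*6705091^1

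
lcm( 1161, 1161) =1161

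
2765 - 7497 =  - 4732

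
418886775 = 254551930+164334845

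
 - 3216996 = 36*( - 89361) 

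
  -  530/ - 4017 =530/4017 = 0.13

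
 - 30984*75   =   - 2323800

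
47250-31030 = 16220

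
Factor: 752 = 2^4*47^1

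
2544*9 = 22896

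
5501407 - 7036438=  - 1535031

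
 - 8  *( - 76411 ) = 611288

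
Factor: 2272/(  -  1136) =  - 2^1 = - 2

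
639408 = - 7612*( - 84)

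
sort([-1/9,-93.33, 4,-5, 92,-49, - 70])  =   [-93.33,-70,  -  49, - 5, - 1/9, 4, 92]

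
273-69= 204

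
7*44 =308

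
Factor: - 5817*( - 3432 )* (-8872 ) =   -  2^6*3^2*7^1*11^1*13^1*277^1*1109^1= - 177120111168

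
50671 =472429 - 421758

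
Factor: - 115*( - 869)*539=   5^1*7^2*11^2 * 23^1*79^1 = 53864965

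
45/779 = 45/779=0.06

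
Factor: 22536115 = 5^1*7^1*643889^1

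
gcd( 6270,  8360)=2090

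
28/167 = 28/167 = 0.17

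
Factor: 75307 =75307^1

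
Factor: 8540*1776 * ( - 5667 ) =-2^6*3^2*5^1*7^1*37^1* 61^1*1889^1  =  -85951615680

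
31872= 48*664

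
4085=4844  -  759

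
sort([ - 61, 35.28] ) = [ - 61 , 35.28 ] 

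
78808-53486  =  25322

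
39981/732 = 54 + 151/244 = 54.62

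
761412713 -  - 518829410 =1280242123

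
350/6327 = 350/6327 = 0.06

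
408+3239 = 3647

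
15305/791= 19 + 276/791 = 19.35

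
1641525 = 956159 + 685366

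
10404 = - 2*( - 5202) 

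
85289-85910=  - 621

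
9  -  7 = 2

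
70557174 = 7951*8874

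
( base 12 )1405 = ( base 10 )2309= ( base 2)100100000101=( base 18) 725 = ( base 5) 33214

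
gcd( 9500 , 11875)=2375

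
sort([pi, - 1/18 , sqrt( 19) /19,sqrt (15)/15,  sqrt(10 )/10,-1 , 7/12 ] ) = [ -1, - 1/18, sqrt( 19)/19,sqrt( 15)/15,sqrt(10) /10,  7/12, pi]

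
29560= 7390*4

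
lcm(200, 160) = 800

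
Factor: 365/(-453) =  - 3^( - 1)*5^1 * 73^1*151^(  -  1)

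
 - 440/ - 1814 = 220/907  =  0.24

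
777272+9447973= 10225245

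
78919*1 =78919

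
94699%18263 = 3384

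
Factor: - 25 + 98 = 73 = 73^1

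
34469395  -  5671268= 28798127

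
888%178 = 176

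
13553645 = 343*39515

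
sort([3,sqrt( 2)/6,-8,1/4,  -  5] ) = [-8, -5,  sqrt( 2) /6,1/4,3]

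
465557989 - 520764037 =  - 55206048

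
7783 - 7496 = 287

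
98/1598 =49/799 = 0.06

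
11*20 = 220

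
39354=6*6559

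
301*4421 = 1330721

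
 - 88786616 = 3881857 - 92668473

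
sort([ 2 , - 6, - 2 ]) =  [ - 6, - 2, 2 ] 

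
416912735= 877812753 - 460900018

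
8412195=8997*935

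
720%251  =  218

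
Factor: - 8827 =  - 7^1*13^1*97^1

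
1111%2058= 1111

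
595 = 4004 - 3409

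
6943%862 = 47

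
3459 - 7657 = -4198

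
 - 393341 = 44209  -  437550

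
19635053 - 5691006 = 13944047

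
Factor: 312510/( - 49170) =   -  149^( - 1 )*947^1= - 947/149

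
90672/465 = 194+154/155 = 194.99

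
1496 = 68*22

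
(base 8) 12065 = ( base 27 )72G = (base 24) 8nd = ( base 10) 5173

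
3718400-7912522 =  - 4194122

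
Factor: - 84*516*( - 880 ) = 2^8  *3^2 * 5^1*7^1*11^1*43^1 = 38142720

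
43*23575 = 1013725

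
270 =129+141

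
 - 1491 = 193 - 1684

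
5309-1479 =3830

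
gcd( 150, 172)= 2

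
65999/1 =65999 = 65999.00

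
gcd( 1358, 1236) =2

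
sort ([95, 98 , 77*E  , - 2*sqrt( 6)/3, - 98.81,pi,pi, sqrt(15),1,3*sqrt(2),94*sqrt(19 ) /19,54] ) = [ - 98.81, - 2*sqrt(6)/3,  1,pi,pi,sqrt(15), 3*sqrt(2), 94 * sqrt( 19) /19, 54,95,98,77 * E]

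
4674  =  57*82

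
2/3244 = 1/1622=   0.00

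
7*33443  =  234101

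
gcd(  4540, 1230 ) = 10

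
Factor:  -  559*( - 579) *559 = 180926499 = 3^1 * 13^2*43^2*193^1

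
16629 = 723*23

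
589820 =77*7660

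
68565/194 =68565/194  =  353.43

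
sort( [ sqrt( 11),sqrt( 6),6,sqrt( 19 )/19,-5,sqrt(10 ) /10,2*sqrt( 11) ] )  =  [ -5, sqrt( 19)/19,sqrt(10)/10 , sqrt( 6 ), sqrt(11),6,2*sqrt( 11) ]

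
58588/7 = 58588/7 = 8369.71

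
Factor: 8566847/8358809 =31^( - 1)*43^1*47^( - 1)*281^1* 709^1*5737^( - 1 )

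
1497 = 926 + 571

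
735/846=245/282 = 0.87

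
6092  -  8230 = -2138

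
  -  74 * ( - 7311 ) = 541014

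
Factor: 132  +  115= 13^1*19^1 = 247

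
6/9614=3/4807  =  0.00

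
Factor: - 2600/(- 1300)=2^1 = 2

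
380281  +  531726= 912007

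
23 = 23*1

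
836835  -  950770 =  - 113935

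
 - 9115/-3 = 9115/3 = 3038.33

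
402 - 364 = 38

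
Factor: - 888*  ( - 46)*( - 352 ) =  - 2^9*3^1*11^1*23^1*37^1 = - 14378496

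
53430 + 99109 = 152539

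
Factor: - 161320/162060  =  -2^1 * 3^(  -  1 )*73^( - 1)*109^1 = - 218/219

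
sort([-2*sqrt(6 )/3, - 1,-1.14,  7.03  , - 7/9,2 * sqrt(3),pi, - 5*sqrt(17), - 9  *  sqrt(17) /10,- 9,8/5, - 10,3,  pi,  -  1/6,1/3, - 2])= [ - 5*sqrt(17 ), - 10, - 9, -9*sqrt(17)/10,-2, - 2 * sqrt( 6)/3,-1.14 , - 1,-7/9,  -  1/6,  1/3, 8/5,  3,pi,pi,2 * sqrt( 3 ), 7.03 ]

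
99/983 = 99/983 = 0.10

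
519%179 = 161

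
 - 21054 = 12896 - 33950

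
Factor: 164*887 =145468   =  2^2*41^1 * 887^1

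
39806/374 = 19903/187= 106.43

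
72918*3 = 218754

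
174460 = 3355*52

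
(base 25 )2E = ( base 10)64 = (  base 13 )4C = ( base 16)40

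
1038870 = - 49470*(  -  21)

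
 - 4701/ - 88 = 4701/88 = 53.42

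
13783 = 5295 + 8488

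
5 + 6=11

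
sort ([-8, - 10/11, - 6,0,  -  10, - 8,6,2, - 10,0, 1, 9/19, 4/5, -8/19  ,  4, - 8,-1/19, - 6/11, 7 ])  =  [ - 10, - 10, - 8  , - 8,-8, - 6,-10/11, - 6/11, -8/19, - 1/19,0,0,9/19, 4/5, 1,2,4, 6,7 ]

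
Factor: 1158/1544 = 3/4  =  2^( - 2)*3^1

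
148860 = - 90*(  -  1654 ) 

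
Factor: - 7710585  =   - 3^1*5^1 * 47^1*10937^1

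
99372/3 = 33124 = 33124.00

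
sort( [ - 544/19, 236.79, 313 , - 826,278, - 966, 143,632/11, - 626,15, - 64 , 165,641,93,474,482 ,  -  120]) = [ -966, - 826, - 626,-120 ,-64, - 544/19,15,632/11,93,143,165,236.79,278, 313,474, 482, 641 ] 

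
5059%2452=155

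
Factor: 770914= 2^1*23^1*16759^1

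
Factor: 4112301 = 3^1*157^1*8731^1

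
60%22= 16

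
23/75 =23/75 = 0.31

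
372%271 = 101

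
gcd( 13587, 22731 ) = 3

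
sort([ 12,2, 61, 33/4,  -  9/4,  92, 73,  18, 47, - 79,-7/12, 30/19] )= [  -  79,-9/4, - 7/12,  30/19, 2, 33/4, 12, 18 , 47,61 , 73, 92 ]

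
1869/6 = 311 + 1/2 = 311.50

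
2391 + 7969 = 10360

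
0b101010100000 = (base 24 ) 4h8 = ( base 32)2l0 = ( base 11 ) 2053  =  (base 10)2720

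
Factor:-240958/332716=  - 323/446=- 2^( - 1 ) * 17^1*19^1*223^( - 1) 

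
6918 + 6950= 13868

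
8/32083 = 8/32083 = 0.00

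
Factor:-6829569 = - 3^3*19^1*13313^1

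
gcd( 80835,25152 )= 3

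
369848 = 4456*83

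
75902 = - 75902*(  -  1)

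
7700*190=1463000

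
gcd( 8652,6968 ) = 4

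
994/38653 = 994/38653 = 0.03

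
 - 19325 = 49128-68453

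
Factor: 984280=2^3* 5^1*11^1 *2237^1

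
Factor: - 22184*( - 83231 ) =2^3 * 47^1*59^1 * 83231^1 =1846396504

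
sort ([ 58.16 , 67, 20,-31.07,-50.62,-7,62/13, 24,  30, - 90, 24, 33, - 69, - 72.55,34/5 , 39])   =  [  -  90, - 72.55,  -  69, - 50.62 , - 31.07, - 7,62/13, 34/5 , 20,24 , 24,30,33, 39,58.16, 67]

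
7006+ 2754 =9760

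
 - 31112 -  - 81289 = 50177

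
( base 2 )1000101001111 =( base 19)C54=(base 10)4431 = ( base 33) 429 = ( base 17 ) f5b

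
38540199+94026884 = 132567083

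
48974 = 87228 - 38254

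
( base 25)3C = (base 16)57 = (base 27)36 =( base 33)2l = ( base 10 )87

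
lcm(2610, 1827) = 18270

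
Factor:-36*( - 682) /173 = 2^3 *3^2*11^1*31^1*173^( - 1 ) = 24552/173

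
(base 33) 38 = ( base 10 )107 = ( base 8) 153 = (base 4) 1223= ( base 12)8B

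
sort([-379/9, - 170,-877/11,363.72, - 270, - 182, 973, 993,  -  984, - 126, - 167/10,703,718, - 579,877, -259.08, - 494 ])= [ - 984, - 579, - 494,-270, - 259.08, - 182,  -  170, - 126, - 877/11, - 379/9, - 167/10,363.72,703, 718, 877, 973, 993] 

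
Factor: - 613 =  - 613^1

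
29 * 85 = 2465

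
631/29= 21 + 22/29= 21.76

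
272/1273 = 272/1273 = 0.21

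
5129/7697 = 5129/7697 = 0.67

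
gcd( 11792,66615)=1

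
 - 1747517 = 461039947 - 462787464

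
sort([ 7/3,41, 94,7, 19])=[ 7/3, 7,19 , 41, 94]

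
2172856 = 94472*23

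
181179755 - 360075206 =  - 178895451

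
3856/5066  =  1928/2533 = 0.76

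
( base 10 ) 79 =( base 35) 29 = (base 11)72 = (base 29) 2l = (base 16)4F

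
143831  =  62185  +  81646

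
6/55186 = 3/27593 = 0.00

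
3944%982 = 16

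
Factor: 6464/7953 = 2^6*3^( - 1)*11^(-1)*101^1*241^( - 1)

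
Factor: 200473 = 7^1*13^1*2203^1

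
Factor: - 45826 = -2^1*  11^1*2083^1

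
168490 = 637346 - 468856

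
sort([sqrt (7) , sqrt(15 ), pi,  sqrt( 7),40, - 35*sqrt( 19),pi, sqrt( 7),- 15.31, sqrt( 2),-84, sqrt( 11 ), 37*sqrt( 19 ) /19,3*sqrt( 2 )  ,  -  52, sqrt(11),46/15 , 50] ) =[ - 35 * sqrt( 19 ), - 84,  -  52, - 15.31,  sqrt( 2),  sqrt( 7) , sqrt( 7 ), sqrt(7 ), 46/15, pi, pi, sqrt( 11 ),sqrt( 11 ), sqrt( 15),3*sqrt(2 ), 37*sqrt( 19)/19, 40,50 ] 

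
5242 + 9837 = 15079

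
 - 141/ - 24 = 5  +  7/8  =  5.88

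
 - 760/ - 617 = 760/617 = 1.23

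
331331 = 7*47333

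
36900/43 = 36900/43 = 858.14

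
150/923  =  150/923=0.16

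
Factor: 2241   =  3^3*83^1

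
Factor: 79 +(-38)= 41^1 =41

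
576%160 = 96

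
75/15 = 5 =5.00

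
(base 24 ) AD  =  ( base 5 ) 2003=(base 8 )375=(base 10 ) 253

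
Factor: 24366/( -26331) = - 62/67 = - 2^1*31^1 *67^( - 1)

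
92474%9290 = 8864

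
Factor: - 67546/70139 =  - 2^1*33773^1*70139^( - 1 ) 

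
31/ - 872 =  - 1 + 841/872 = - 0.04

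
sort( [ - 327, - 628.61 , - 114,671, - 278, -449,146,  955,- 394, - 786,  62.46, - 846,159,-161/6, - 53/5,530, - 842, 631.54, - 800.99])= [- 846 ,-842,-800.99,-786, - 628.61, - 449, - 394, - 327, - 278, - 114, - 161/6 , - 53/5,  62.46 , 146,159, 530 , 631.54,  671 , 955 ] 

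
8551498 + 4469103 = 13020601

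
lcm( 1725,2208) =55200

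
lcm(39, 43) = 1677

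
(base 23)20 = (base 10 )46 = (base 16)2e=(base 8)56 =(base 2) 101110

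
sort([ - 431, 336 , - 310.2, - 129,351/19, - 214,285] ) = [ - 431, - 310.2, - 214, - 129, 351/19, 285, 336 ] 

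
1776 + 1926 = 3702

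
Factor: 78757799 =2017^1*39047^1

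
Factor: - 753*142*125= - 2^1*3^1 *5^3*71^1*251^1 =-13365750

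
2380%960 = 460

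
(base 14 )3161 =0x2141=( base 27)bi8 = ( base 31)8qj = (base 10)8513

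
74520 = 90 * 828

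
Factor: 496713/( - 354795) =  - 7/5 = -5^( - 1)*7^1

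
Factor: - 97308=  - 2^2 * 3^3*17^1*53^1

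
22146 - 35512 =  - 13366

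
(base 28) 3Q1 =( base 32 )309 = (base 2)110000001001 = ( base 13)1530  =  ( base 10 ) 3081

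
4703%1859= 985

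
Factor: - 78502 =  - 2^1*39251^1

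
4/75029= 4/75029 = 0.00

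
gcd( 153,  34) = 17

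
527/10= 52 + 7/10 = 52.70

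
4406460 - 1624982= 2781478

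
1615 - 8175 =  - 6560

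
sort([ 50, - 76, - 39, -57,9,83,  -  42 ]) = [ - 76 , - 57,-42,  -  39,  9, 50,83]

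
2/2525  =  2/2525 = 0.00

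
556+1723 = 2279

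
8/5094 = 4/2547 = 0.00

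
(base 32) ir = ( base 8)1133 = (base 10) 603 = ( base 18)1F9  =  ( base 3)211100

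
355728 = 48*7411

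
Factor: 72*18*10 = 2^5*3^4*5^1 = 12960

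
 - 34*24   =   - 816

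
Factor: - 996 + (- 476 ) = - 1472= - 2^6*23^1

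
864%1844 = 864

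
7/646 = 7/646  =  0.01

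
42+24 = 66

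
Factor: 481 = 13^1*37^1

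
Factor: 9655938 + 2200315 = 11856253 = 67^1*311^1 *569^1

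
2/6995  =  2/6995=0.00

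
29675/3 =29675/3 = 9891.67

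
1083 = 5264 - 4181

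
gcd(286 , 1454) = 2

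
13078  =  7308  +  5770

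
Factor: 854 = 2^1 *7^1*61^1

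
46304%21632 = 3040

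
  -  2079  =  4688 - 6767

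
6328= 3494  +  2834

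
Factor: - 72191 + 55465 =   -  16726  =  - 2^1*8363^1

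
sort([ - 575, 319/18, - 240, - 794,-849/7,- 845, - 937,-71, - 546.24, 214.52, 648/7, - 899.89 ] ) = [ - 937, - 899.89, - 845, - 794, -575, - 546.24  , - 240, - 849/7, - 71,319/18, 648/7, 214.52]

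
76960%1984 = 1568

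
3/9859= 3/9859= 0.00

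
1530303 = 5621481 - 4091178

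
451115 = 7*64445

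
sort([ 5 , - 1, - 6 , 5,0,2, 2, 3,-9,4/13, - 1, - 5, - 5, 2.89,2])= [ - 9, - 6, - 5, - 5 , - 1, - 1, 0, 4/13,2, 2,2 , 2.89, 3, 5 , 5] 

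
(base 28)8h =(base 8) 361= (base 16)F1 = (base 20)C1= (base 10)241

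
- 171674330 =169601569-341275899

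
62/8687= 62/8687 =0.01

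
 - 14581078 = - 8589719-5991359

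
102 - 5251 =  - 5149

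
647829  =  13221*49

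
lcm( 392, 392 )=392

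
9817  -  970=8847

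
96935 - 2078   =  94857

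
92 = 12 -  - 80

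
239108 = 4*59777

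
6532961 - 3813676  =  2719285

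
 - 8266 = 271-8537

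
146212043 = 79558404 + 66653639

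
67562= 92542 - 24980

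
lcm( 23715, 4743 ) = 23715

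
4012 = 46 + 3966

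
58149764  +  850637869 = 908787633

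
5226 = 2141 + 3085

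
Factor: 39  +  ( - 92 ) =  - 53 = - 53^1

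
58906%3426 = 664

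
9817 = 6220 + 3597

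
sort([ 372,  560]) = [372,  560 ]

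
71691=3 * 23897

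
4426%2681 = 1745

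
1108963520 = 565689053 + 543274467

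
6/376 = 3/188=0.02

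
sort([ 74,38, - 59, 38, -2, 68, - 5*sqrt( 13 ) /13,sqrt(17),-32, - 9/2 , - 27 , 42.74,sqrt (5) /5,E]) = [ - 59, - 32,- 27,- 9/2,  -  2, - 5 * sqrt(13 ) /13 , sqrt( 5 )/5,E, sqrt(17) , 38,38 , 42.74, 68 , 74]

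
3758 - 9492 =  - 5734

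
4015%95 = 25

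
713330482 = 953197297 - 239866815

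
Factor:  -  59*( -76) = 2^2*19^1*59^1 = 4484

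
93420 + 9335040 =9428460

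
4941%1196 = 157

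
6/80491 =6/80491 = 0.00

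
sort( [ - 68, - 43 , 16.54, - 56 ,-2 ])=[  -  68,-56, - 43, - 2, 16.54]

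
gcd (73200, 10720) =80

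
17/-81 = - 17/81 = - 0.21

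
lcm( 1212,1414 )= 8484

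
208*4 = 832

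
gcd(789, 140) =1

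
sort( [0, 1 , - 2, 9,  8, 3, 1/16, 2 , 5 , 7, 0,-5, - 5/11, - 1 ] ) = [ - 5, - 2 , - 1,-5/11,0,0 , 1/16, 1, 2, 3,  5 , 7, 8,9]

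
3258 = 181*18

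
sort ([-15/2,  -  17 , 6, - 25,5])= [ -25 , - 17, - 15/2,5, 6 ] 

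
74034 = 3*24678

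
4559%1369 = 452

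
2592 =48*54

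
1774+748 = 2522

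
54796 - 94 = 54702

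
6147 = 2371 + 3776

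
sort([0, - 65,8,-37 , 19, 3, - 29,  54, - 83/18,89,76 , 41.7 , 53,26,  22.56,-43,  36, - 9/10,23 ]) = [-65 , - 43, - 37,-29, - 83/18, - 9/10,0,3 , 8,19, 22.56, 23,  26,36,41.7,53, 54, 76,  89]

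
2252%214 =112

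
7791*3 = 23373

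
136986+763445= 900431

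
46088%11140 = 1528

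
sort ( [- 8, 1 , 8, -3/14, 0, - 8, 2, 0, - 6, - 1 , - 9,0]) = [ - 9,-8,- 8,-6, - 1,-3/14,0,0,0 , 1, 2,8] 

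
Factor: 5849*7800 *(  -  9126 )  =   - 416348197200= -  2^4*3^4*5^2*13^3*5849^1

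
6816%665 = 166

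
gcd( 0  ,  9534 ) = 9534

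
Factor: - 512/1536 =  - 3^( - 1 ) = -1/3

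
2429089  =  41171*59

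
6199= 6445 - 246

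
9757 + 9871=19628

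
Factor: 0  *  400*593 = 0 = 0^1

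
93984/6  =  15664 = 15664.00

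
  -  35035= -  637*55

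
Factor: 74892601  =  7^1 * 1549^1*6907^1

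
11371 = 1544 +9827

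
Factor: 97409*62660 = 2^2*5^1*13^2*59^1*127^1*241^1 =6103647940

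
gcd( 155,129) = 1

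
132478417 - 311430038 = -178951621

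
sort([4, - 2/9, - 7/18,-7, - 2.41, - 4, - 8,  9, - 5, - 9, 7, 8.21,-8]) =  [ - 9,  -  8, - 8, - 7, - 5, - 4, - 2.41, - 7/18, - 2/9, 4,  7, 8.21, 9]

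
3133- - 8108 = 11241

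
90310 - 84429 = 5881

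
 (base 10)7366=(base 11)5597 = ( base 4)1303012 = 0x1cc6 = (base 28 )9B2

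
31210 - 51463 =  - 20253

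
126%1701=126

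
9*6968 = 62712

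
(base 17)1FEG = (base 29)b8j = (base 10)9502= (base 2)10010100011110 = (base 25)f52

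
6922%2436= 2050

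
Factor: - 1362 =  - 2^1*3^1*227^1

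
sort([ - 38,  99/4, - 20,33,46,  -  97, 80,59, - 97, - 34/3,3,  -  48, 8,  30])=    [ - 97, - 97,-48, - 38, - 20, - 34/3,3,8, 99/4,30,33,  46,59, 80]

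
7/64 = 7/64 = 0.11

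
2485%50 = 35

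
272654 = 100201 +172453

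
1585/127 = 1585/127 = 12.48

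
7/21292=7/21292=0.00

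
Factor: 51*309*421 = 3^2*17^1*103^1*421^1 = 6634539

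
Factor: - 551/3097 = - 29/163 = - 29^1 * 163^( - 1 )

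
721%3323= 721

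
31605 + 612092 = 643697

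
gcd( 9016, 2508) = 4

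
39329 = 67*587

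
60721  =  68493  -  7772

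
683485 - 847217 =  - 163732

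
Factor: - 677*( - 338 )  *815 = 2^1 * 5^1*13^2*163^1*677^1 = 186493190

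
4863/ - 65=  - 4863/65 = -74.82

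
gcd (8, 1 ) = 1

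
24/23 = 24/23 = 1.04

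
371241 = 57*6513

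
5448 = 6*908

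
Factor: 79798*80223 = 2^1*3^1*11^2*13^1 *17^2 * 2347^1 = 6401634954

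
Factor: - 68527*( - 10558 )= 723508066= 2^1 *17^1*29^1*139^1*5279^1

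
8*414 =3312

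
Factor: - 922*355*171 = -2^1*3^2*5^1 * 19^1*71^1*461^1 = - 55970010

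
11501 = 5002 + 6499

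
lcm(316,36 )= 2844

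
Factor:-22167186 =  - 2^1*3^1*19^1*337^1*577^1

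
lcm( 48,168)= 336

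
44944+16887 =61831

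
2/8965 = 2/8965 = 0.00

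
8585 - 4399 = 4186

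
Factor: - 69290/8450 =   -  5^( - 1)*41^1  =  - 41/5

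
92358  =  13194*7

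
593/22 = 26 + 21/22 = 26.95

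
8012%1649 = 1416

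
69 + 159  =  228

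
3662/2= 1831 = 1831.00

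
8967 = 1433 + 7534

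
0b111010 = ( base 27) 24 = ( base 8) 72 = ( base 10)58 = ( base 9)64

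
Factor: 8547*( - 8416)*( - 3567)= 256579845984 = 2^5*3^2 *7^1*11^1*29^1 *37^1*41^1* 263^1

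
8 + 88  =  96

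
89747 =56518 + 33229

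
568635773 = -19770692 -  -588406465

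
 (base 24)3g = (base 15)5d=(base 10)88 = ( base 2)1011000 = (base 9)107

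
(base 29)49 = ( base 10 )125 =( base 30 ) 45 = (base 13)98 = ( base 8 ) 175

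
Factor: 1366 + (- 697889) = - 696523^1 = -696523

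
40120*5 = 200600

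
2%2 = 0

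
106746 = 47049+59697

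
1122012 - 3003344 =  - 1881332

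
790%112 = 6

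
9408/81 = 3136/27=116.15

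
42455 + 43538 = 85993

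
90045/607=148 + 209/607 = 148.34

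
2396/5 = 479 + 1/5 = 479.20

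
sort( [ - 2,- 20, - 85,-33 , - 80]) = [ - 85, - 80,- 33, - 20, - 2]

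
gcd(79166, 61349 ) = 1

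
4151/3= 4151/3 = 1383.67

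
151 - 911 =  - 760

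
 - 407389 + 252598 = -154791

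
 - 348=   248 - 596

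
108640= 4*27160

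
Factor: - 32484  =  -2^2*3^1* 2707^1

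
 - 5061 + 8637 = 3576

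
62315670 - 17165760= 45149910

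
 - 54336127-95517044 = -149853171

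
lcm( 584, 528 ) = 38544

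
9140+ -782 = 8358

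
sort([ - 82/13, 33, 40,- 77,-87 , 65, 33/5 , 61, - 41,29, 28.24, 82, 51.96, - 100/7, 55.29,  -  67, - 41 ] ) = [ - 87, - 77,-67,-41, - 41, - 100/7, - 82/13,33/5,28.24, 29,  33,40,51.96,55.29, 61,65, 82]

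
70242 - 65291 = 4951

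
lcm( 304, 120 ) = 4560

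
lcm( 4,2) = 4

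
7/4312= 1/616   =  0.00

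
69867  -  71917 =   -  2050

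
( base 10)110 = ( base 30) 3k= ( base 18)62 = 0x6E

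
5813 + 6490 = 12303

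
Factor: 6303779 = 6303779^1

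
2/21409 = 2/21409 = 0.00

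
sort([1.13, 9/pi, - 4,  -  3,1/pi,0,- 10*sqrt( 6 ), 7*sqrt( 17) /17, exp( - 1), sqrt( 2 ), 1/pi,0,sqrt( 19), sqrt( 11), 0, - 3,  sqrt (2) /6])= [ - 10*sqrt( 6 ), - 4, - 3, - 3,  0,0,  0,sqrt( 2 ) /6  ,  1/pi , 1/pi, exp ( - 1 ), 1.13,sqrt(2 ),7*sqrt ( 17)/17, 9/pi,  sqrt(11) , sqrt( 19) ] 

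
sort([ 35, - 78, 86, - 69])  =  [ - 78,- 69, 35, 86]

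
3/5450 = 3/5450 =0.00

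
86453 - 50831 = 35622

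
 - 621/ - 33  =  18 + 9/11 = 18.82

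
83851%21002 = 20845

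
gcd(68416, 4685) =1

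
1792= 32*56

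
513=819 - 306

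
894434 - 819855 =74579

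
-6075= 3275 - 9350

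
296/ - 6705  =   - 1 +6409/6705 = - 0.04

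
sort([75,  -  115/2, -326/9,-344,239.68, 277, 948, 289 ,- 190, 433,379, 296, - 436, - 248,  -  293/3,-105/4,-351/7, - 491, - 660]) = [ - 660,-491, - 436, - 344,-248,  -  190,-293/3,-115/2 , - 351/7, - 326/9, - 105/4,75,239.68,  277,289,296,  379 , 433, 948 ] 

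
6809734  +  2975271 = 9785005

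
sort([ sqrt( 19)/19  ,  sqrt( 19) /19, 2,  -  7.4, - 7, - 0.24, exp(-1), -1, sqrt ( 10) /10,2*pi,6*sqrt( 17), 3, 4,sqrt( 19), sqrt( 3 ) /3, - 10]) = [- 10,  -  7.4, - 7,  -  1,  -  0.24, sqrt( 19 ) /19,sqrt( 19 ) /19, sqrt (10)/10, exp( -1 ), sqrt( 3 ) /3,2, 3, 4, sqrt( 19), 2*pi , 6*sqrt( 17)]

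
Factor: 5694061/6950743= 113^(  -  1 )*383^1 * 14867^1*61511^( - 1 ) 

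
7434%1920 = 1674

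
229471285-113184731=116286554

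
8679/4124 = 2 + 431/4124 = 2.10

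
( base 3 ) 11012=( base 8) 161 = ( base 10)113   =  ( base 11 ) A3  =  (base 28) 41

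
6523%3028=467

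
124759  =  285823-161064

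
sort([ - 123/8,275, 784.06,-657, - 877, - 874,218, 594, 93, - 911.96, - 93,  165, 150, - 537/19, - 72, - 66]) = [-911.96, - 877, - 874,- 657, - 93,-72, - 66, - 537/19,- 123/8, 93, 150,165,218, 275, 594, 784.06 ] 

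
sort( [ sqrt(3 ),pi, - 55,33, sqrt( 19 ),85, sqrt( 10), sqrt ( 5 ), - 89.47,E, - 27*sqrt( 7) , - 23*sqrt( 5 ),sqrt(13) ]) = [ - 89.47, - 27*sqrt (7), - 55, - 23*sqrt( 5),sqrt(3),sqrt(5),E,pi, sqrt(10),sqrt(13 ),sqrt(19 ),33,85] 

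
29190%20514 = 8676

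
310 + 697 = 1007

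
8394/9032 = 4197/4516 = 0.93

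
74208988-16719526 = 57489462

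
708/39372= 59/3281 = 0.02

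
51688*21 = 1085448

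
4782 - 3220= 1562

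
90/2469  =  30/823 = 0.04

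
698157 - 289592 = 408565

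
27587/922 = 29 + 849/922 = 29.92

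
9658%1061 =109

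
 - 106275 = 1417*(  -  75) 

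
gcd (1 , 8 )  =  1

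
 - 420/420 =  - 1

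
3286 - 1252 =2034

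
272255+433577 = 705832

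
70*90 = 6300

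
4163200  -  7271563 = -3108363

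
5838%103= 70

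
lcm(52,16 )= 208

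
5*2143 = 10715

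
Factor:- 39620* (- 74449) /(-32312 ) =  - 105345335/1154=- 2^(-1)*5^1* 283^1 * 577^( - 1 )*74449^1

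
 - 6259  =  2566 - 8825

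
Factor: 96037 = 137^1*701^1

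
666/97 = 6 + 84/97 = 6.87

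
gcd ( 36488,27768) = 8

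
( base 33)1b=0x2C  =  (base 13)35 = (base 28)1G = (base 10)44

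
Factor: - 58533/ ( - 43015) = 3^1*5^(  -  1 )*7^ ( - 1 )*109^1 * 179^1*1229^( - 1 ) 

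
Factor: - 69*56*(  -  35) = 2^3*3^1*5^1*7^2*23^1  =  135240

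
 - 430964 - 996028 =- 1426992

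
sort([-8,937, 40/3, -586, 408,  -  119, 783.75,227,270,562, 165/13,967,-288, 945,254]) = [-586,-288 , - 119,  -  8,165/13,40/3, 227 , 254,270,408,562,783.75,937, 945, 967 ]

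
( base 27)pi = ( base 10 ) 693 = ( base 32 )ll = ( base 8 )1265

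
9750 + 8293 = 18043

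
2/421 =2/421 =0.00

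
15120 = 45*336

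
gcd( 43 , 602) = 43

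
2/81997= 2/81997 = 0.00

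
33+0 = 33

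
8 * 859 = 6872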